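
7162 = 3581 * 2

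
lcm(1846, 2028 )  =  143988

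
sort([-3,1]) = [ - 3, 1]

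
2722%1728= 994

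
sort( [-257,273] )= [ -257, 273] 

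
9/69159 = 3/23053 = 0.00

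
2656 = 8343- 5687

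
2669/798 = 2669/798 = 3.34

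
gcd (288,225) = 9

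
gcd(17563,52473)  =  1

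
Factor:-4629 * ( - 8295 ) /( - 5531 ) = -38397555/5531 = - 3^2*5^1*7^1*79^1*1543^1*5531^(  -  1)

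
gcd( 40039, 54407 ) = 1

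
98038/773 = 126 + 640/773 =126.83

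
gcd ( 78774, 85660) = 2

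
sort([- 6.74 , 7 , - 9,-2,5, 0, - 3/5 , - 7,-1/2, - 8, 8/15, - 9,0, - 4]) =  [ - 9, - 9, - 8, - 7, - 6.74, - 4, - 2, - 3/5 , - 1/2,  0,  0, 8/15,  5, 7]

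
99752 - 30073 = 69679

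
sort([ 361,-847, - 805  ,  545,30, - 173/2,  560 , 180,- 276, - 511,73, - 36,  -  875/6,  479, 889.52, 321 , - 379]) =[-847, - 805, - 511, -379,-276, - 875/6,-173/2, - 36,30,73, 180,321,361,479 , 545,560, 889.52]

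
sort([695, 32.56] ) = [32.56, 695 ] 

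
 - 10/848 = -1 + 419/424 = - 0.01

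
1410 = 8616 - 7206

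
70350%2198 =14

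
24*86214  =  2069136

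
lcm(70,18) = 630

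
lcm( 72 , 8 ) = 72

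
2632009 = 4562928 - 1930919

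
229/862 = 229/862 = 0.27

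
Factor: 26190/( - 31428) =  - 5/6 = - 2^( - 1 )*3^( - 1 )*5^1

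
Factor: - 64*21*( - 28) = 2^8*3^1*7^2 = 37632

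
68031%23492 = 21047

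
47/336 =47/336 =0.14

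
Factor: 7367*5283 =3^2*53^1*139^1*587^1 = 38919861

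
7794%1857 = 366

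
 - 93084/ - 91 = 1022 + 82/91 = 1022.90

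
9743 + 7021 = 16764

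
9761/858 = 9761/858 = 11.38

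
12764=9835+2929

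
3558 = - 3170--6728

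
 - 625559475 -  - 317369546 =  - 308189929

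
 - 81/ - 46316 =81/46316 = 0.00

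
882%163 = 67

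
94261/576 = 94261/576 = 163.65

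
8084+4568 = 12652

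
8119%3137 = 1845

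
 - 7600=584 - 8184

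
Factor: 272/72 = 34/9 = 2^1 * 3^ ( - 2 ) * 17^1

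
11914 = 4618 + 7296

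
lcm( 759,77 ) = 5313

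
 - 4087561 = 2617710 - 6705271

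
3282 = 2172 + 1110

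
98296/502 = 49148/251 = 195.81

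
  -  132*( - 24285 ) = 3205620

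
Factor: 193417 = 7^1 *27631^1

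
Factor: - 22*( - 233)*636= 3260136 = 2^3 * 3^1*11^1*53^1 * 233^1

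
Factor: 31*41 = 31^1*41^1 =1271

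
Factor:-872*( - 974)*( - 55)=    - 2^4*5^1*11^1*109^1*487^1 = -46713040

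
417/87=139/29 = 4.79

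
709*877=621793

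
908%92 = 80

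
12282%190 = 122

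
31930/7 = 4561 + 3/7 = 4561.43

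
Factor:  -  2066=-2^1*  1033^1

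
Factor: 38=2^1*19^1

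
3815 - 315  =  3500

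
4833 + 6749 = 11582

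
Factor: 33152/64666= 2^6*31^( - 1 )*37^1* 149^( - 1)  =  2368/4619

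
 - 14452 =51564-66016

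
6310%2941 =428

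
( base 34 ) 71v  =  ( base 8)17735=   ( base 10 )8157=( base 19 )13B6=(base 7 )32532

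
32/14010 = 16/7005 = 0.00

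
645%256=133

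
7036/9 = 7036/9=781.78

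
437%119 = 80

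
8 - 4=4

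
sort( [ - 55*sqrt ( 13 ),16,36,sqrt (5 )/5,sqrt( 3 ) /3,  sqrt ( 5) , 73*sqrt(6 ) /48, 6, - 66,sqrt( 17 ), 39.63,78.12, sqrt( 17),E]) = [ - 55*sqrt(13 ) , - 66,sqrt(5 ) /5, sqrt( 3)/3,sqrt(5),E,73*sqrt( 6 )/48,sqrt(17 ),sqrt (17 ), 6,16,36,  39.63,  78.12 ]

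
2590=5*518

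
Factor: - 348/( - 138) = 2^1*23^(-1)*29^1 =58/23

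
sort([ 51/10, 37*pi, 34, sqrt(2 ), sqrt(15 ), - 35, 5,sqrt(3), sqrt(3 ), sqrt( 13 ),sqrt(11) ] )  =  [ - 35,sqrt(2 ),sqrt(3),sqrt(3),sqrt( 11 ),sqrt(13 ),sqrt( 15 ), 5,51/10,34, 37 * pi ] 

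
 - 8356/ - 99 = 8356/99 = 84.40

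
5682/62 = 91 + 20/31 = 91.65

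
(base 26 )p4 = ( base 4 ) 22032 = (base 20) 1ce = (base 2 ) 1010001110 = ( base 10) 654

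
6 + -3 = 3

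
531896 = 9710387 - 9178491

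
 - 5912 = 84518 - 90430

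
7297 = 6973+324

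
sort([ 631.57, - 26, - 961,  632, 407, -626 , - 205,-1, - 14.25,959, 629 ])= [ - 961,-626 , - 205, - 26, - 14.25, - 1,407,629, 631.57, 632, 959 ]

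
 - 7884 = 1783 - 9667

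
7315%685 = 465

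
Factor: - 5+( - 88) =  - 93 = - 3^1*31^1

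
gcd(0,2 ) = 2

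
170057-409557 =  - 239500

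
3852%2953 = 899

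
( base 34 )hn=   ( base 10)601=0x259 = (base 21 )17D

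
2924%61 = 57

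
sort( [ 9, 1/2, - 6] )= [ - 6,1/2, 9 ] 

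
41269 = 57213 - 15944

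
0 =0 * 9726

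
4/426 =2/213 = 0.01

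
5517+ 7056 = 12573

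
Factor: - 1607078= - 2^1*11^1*17^1*4297^1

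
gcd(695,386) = 1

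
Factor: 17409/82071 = 3^( - 1)*7^1*11^( -1) = 7/33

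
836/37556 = 209/9389 = 0.02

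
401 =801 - 400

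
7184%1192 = 32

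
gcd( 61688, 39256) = 5608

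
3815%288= 71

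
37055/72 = 514 + 47/72  =  514.65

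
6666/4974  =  1+282/829 = 1.34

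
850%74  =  36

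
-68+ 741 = 673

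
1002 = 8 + 994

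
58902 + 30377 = 89279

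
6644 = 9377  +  -2733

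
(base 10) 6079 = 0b1011110111111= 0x17bf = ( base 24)AD7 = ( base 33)5J7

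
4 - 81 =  - 77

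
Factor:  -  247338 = - 2^1 * 3^2*7^1 * 13^1*151^1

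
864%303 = 258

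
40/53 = 40/53 = 0.75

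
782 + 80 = 862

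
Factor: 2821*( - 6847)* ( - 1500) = 28973080500   =  2^2*3^1*5^3*7^1 * 13^1*31^1*41^1*167^1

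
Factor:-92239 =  - 7^1*  13177^1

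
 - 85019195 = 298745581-383764776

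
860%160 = 60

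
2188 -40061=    - 37873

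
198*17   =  3366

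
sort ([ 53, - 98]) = [ -98, 53 ] 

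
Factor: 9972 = 2^2 * 3^2 *277^1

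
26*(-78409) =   -  2038634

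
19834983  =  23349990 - 3515007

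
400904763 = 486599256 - 85694493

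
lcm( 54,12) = 108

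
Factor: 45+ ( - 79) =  - 34 = - 2^1 * 17^1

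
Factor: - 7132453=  - 37^1 *43^1*4483^1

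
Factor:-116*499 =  - 2^2*29^1*499^1 = - 57884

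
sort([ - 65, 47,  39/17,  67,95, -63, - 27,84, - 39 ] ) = [ - 65,-63, - 39 ,-27,39/17, 47, 67,84,95]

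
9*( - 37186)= - 334674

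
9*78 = 702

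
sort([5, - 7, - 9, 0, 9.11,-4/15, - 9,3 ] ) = [-9, - 9, - 7, - 4/15, 0,3, 5,9.11]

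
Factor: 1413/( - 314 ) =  - 2^( -1)*3^2 = -  9/2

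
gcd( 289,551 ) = 1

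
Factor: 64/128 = 2^(-1) = 1/2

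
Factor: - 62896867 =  - 11^1 * 5717897^1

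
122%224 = 122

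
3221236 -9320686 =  - 6099450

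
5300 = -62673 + 67973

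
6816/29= 235 + 1/29 = 235.03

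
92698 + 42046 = 134744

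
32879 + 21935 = 54814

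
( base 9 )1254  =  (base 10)940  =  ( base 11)785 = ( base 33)sg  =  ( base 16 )3ac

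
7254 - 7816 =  - 562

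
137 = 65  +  72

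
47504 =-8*( - 5938 ) 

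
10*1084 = 10840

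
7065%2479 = 2107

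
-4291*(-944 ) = 4050704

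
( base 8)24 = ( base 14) 16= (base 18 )12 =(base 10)20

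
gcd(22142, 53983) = 1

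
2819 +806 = 3625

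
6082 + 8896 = 14978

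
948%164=128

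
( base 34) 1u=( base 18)3a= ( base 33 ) 1V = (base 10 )64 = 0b1000000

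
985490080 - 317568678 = 667921402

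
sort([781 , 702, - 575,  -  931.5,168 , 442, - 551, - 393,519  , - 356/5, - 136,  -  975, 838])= [-975,  -  931.5, - 575,-551,-393,-136, - 356/5, 168, 442,519,702, 781, 838] 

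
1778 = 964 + 814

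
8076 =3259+4817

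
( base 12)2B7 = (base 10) 427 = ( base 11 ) 359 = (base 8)653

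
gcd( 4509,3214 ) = 1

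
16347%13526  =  2821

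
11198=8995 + 2203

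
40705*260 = 10583300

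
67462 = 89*758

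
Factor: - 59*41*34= -82246= -2^1 *17^1*41^1*59^1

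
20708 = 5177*4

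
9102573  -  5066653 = 4035920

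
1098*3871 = 4250358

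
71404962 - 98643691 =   -  27238729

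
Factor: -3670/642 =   -  1835/321  =  - 3^( - 1 )*5^1*107^( - 1)*367^1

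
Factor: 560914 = 2^1*31^1*83^1*109^1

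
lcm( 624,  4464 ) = 58032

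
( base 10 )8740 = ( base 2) 10001000100100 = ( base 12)5084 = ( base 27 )BQJ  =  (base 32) 8H4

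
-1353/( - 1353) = 1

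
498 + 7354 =7852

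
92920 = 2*46460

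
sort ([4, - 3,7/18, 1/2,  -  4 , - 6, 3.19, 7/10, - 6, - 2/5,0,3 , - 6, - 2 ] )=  [-6, - 6, - 6,- 4,-3, -2,- 2/5, 0,7/18,1/2,  7/10,3,3.19,4]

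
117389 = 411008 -293619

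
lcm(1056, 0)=0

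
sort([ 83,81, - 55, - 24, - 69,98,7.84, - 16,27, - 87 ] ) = [- 87, - 69,  -  55,-24, - 16, 7.84, 27,81,83,98]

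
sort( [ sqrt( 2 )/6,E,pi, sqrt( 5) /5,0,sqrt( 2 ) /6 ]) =[ 0, sqrt(2 )/6, sqrt( 2)/6 , sqrt (5)/5, E , pi ] 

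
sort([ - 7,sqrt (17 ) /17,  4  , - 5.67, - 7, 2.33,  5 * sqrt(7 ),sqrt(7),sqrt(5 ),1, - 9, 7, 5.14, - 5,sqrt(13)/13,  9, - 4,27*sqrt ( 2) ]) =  [ - 9, - 7, - 7, - 5.67,-5, - 4,sqrt( 17)/17, sqrt(13) /13, 1,sqrt(5), 2.33, sqrt(7 ), 4,5.14,  7,9 , 5*sqrt( 7), 27*sqrt(2 ) ]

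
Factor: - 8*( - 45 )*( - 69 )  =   - 2^3 * 3^3 * 5^1*23^1 =- 24840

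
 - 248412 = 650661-899073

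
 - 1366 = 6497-7863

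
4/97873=4/97873 = 0.00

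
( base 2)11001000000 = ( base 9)2167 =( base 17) 592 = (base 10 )1600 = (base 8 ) 3100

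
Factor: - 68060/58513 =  - 2^2 * 5^1*7^ ( - 1)*13^(- 1 )*41^1*83^1*643^( - 1 )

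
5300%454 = 306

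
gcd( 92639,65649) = 1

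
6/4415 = 6/4415 = 0.00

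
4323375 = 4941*875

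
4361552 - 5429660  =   - 1068108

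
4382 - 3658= 724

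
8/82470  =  4/41235 = 0.00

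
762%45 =42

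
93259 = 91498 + 1761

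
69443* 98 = 6805414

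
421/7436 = 421/7436 = 0.06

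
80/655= 16/131 = 0.12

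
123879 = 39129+84750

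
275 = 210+65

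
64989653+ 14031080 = 79020733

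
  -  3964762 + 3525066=  -  439696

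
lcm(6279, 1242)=113022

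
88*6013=529144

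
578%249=80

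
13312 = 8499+4813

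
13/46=13/46 = 0.28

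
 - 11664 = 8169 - 19833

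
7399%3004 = 1391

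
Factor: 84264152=2^3* 7^1 * 1504717^1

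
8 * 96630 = 773040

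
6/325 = 6/325 = 0.02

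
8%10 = 8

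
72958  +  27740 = 100698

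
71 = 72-1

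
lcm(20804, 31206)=62412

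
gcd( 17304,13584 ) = 24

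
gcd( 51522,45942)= 186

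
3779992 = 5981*632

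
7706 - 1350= 6356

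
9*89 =801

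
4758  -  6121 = -1363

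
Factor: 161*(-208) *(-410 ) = 13730080 = 2^5*5^1*7^1*13^1* 23^1* 41^1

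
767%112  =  95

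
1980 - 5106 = - 3126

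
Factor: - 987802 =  - 2^1*17^2*1709^1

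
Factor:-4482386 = -2^1*2241193^1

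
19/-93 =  - 1 + 74/93 = -0.20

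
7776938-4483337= 3293601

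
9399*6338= 59570862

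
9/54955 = 9/54955 = 0.00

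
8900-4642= 4258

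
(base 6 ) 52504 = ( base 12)4134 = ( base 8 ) 15670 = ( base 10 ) 7096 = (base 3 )100201211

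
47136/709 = 66 + 342/709 = 66.48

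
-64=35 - 99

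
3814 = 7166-3352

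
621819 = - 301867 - -923686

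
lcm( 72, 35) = 2520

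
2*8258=16516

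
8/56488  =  1/7061 = 0.00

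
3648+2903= 6551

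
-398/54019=-398/54019 = - 0.01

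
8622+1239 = 9861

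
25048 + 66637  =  91685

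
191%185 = 6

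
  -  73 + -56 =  - 129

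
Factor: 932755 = 5^1 *186551^1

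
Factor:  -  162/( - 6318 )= 1/39= 3^( - 1)*13^( - 1)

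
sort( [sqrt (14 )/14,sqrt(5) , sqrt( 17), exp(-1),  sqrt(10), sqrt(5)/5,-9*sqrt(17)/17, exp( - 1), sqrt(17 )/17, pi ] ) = [  -  9*sqrt( 17) /17, sqrt(17)/17 , sqrt(14) /14,exp(  -  1), exp(-1),  sqrt(5) /5, sqrt( 5), pi, sqrt(10) , sqrt( 17 ) ] 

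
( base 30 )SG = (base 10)856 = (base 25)196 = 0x358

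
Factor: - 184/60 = - 2^1 *3^ ( - 1)*5^(  -  1 )*23^1  =  -  46/15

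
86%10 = 6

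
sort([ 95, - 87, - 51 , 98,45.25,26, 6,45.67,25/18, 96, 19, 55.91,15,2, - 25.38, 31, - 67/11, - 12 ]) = [ - 87, - 51, - 25.38, - 12,- 67/11,  25/18, 2,6,15, 19,  26,31, 45.25, 45.67, 55.91,95 , 96,98 ]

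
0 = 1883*0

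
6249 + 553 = 6802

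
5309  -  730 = 4579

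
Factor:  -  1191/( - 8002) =2^( - 1)*3^1*397^1*4001^( - 1 ) 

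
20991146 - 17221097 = 3770049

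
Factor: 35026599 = 3^1* 11675533^1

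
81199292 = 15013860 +66185432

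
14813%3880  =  3173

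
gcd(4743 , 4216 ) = 527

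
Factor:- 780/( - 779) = 2^2*3^1*5^1*13^1*19^( - 1) * 41^(  -  1)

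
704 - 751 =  - 47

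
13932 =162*86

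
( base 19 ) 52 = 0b1100001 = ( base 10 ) 97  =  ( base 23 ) 45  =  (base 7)166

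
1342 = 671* 2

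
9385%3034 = 283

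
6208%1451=404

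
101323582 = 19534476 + 81789106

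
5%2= 1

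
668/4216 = 167/1054 =0.16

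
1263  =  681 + 582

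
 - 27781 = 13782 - 41563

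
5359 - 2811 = 2548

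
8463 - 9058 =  - 595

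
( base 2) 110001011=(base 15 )1b5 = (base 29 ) di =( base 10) 395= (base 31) cn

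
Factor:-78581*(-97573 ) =7^1*53^1 *179^1*263^1*439^1 =7667383913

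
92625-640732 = - 548107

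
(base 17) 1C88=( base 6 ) 103245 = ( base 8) 20515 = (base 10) 8525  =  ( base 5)233100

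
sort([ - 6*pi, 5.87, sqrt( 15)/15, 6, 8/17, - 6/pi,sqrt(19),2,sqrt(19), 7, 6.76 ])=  [ - 6*pi,-6/pi, sqrt( 15 )/15, 8/17,2,sqrt( 19 ), sqrt( 19), 5.87, 6 , 6.76, 7]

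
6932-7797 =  - 865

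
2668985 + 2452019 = 5121004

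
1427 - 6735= - 5308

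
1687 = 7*241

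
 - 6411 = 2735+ - 9146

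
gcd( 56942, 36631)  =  1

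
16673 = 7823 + 8850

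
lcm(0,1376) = 0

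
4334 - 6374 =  - 2040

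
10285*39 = 401115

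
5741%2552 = 637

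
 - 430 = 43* ( - 10)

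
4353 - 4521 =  -168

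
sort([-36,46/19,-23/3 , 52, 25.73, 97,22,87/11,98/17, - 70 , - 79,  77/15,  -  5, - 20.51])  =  [- 79, - 70,-36, -20.51,-23/3, - 5, 46/19,77/15, 98/17,87/11,22,  25.73, 52,97]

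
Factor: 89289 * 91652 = 8183515428 = 2^2*3^3*11^1* 2083^1*3307^1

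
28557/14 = 2039+ 11/14 = 2039.79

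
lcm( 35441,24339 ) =2020137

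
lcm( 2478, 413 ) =2478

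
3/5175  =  1/1725 = 0.00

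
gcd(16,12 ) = 4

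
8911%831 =601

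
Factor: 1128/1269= 2^3*3^( - 2) = 8/9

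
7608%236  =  56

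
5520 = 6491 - 971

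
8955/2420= 1791/484 = 3.70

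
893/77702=893/77702 = 0.01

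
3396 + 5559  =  8955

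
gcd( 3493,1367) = 1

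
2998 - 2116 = 882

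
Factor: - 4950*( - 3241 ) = 2^1*3^2*5^2*7^1*11^1*463^1 = 16042950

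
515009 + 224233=739242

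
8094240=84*96360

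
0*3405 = 0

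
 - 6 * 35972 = -215832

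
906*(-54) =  - 48924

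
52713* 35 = 1844955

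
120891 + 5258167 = 5379058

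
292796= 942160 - 649364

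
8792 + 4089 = 12881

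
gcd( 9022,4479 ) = 1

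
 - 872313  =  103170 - 975483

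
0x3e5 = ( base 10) 997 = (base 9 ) 1327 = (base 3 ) 1100221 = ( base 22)217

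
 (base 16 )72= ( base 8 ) 162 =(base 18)66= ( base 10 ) 114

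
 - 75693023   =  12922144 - 88615167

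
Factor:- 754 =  - 2^1*13^1*29^1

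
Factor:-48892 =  - 2^2*17^1*719^1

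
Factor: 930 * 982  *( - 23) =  - 21004980 = - 2^2*3^1*5^1*23^1 * 31^1 * 491^1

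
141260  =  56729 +84531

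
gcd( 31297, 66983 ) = 7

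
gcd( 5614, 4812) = 802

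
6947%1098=359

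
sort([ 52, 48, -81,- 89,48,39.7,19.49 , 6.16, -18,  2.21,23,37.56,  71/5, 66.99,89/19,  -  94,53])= [ - 94, - 89, - 81, -18, 2.21,89/19,6.16,71/5, 19.49,23,37.56, 39.7,  48,48, 52 , 53 , 66.99 ] 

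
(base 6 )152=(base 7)125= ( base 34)20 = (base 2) 1000100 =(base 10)68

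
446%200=46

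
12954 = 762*17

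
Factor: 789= 3^1*263^1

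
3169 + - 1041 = 2128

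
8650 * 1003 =8675950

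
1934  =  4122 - 2188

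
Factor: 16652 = 2^2*23^1*181^1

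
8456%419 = 76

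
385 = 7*55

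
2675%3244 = 2675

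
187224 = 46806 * 4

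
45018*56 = 2521008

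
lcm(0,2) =0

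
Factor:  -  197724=-2^2*3^1*16477^1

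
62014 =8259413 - 8197399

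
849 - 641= 208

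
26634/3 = 8878  =  8878.00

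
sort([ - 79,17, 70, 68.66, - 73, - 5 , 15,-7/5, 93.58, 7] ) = [ - 79, - 73,-5,- 7/5, 7,15, 17,68.66, 70, 93.58] 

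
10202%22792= 10202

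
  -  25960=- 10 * 2596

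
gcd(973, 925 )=1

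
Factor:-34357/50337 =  - 3^(-2 )*7^( - 1 ) *43^1 = -43/63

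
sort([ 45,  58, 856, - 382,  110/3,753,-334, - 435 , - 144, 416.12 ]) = [ -435, - 382, - 334 , - 144,110/3,45,58,416.12,753,856] 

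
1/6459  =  1/6459= 0.00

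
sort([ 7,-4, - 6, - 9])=[ - 9, - 6,  -  4,7 ] 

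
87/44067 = 29/14689 =0.00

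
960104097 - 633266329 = 326837768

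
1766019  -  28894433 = -27128414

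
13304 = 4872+8432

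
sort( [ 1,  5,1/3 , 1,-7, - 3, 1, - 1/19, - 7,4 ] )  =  [ - 7, - 7, - 3,- 1/19, 1/3,1,1,1, 4,5]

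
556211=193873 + 362338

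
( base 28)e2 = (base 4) 12022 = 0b110001010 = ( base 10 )394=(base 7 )1102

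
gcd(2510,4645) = 5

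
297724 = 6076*49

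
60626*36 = 2182536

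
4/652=1/163 =0.01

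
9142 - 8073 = 1069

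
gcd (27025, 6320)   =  5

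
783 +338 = 1121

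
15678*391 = 6130098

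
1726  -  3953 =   -  2227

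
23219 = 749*31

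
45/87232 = 45/87232 = 0.00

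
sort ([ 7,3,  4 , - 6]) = [-6, 3,4 , 7] 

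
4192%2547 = 1645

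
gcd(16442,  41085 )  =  1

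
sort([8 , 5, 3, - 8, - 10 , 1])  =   [ - 10,-8, 1 , 3,5 , 8 ]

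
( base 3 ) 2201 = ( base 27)2J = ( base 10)73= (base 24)31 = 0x49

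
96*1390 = 133440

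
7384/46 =160 + 12/23 = 160.52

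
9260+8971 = 18231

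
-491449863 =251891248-743341111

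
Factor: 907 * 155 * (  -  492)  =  -2^2*3^1 * 5^1*31^1*41^1*907^1 = - 69167820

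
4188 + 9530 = 13718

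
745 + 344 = 1089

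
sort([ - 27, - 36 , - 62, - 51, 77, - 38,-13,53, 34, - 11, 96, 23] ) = [ - 62, - 51, - 38, -36,-27, - 13, - 11, 23 , 34,53,  77 , 96 ] 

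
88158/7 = 12594 =12594.00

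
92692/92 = 23173/23 = 1007.52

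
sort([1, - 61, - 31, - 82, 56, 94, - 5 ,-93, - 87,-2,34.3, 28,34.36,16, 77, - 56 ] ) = [-93, - 87, - 82, - 61, - 56,  -  31, - 5,-2, 1, 16, 28, 34.3,34.36,56, 77, 94 ]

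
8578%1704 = 58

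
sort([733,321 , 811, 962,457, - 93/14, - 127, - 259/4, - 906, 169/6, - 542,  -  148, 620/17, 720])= [-906, - 542,-148, - 127, - 259/4, - 93/14,  169/6,  620/17, 321, 457,720, 733,811,962]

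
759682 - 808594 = -48912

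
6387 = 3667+2720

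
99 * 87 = 8613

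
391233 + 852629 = 1243862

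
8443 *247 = 2085421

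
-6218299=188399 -6406698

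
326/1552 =163/776  =  0.21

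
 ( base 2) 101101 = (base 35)1A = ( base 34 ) 1b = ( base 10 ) 45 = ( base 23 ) 1M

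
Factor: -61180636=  - 2^2*11^1*1390469^1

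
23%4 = 3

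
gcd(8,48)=8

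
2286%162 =18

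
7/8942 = 7/8942 = 0.00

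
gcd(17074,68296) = 17074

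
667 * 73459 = 48997153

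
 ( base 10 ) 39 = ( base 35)14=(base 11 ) 36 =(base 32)17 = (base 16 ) 27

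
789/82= 789/82 = 9.62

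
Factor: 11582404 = 2^2 *449^1 * 6449^1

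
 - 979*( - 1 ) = 979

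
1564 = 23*68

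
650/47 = 650/47 = 13.83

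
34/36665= 34/36665 = 0.00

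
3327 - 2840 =487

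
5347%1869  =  1609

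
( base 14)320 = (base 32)J8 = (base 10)616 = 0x268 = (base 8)1150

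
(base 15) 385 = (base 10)800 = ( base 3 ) 1002122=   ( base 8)1440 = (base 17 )2D1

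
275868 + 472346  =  748214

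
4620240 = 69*66960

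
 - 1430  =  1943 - 3373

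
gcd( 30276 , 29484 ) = 36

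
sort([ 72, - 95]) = [-95,  72]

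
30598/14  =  2185  +  4/7 = 2185.57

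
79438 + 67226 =146664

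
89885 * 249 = 22381365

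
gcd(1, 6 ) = 1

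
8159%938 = 655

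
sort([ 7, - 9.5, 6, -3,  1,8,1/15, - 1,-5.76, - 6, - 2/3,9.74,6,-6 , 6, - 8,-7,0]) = [ - 9.5, - 8, - 7 , - 6, - 6 , - 5.76, - 3,-1, - 2/3, 0,1/15, 1,6,6,6,7, 8,  9.74]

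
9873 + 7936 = 17809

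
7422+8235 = 15657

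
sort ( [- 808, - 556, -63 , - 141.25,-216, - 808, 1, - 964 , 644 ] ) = [ - 964, - 808, - 808,- 556, - 216, - 141.25,-63,1,  644] 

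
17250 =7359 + 9891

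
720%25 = 20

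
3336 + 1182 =4518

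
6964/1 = 6964 =6964.00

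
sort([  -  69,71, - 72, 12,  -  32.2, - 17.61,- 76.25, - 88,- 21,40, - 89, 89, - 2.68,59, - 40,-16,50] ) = [ - 89, - 88,  -  76.25, - 72,- 69,-40, - 32.2,- 21,-17.61,-16,  -  2.68,12, 40, 50,59,71 , 89] 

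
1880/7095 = 376/1419 = 0.26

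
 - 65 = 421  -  486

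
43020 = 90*478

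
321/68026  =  321/68026 = 0.00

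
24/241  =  24/241 = 0.10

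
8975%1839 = 1619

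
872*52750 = 45998000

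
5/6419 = 5/6419 = 0.00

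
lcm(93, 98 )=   9114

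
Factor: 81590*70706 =2^2*5^1*41^1*199^1*35353^1=5768902540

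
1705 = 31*55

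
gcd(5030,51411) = 1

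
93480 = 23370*4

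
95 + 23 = 118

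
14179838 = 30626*463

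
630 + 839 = 1469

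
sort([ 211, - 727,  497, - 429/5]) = [ -727, - 429/5, 211,497]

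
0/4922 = 0 = 0.00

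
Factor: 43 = 43^1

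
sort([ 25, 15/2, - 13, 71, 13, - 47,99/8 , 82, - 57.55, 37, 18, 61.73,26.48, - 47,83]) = [ - 57.55,-47, - 47, - 13,  15/2 , 99/8, 13,18, 25 , 26.48, 37, 61.73, 71,  82, 83 ]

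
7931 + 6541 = 14472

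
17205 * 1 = 17205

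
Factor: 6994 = 2^1*13^1 * 269^1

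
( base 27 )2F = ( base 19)3c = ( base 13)54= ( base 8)105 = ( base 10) 69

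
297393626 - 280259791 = 17133835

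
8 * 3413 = 27304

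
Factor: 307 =307^1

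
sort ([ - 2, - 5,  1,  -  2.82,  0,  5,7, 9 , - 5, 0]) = [ - 5, - 5, - 2.82 , - 2,0, 0,1,5,7,9 ]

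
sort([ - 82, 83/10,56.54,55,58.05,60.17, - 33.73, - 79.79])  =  [ - 82, - 79.79, - 33.73, 83/10,55,56.54, 58.05 , 60.17 ] 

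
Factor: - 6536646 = -2^1*3^3*19^1*23^1 * 277^1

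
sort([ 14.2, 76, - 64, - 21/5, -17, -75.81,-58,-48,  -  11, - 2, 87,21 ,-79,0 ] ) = [ - 79,- 75.81, - 64,-58, - 48, -17,  -  11, - 21/5,  -  2,0,14.2,21, 76, 87 ] 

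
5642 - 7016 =-1374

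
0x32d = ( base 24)19l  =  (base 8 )1455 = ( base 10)813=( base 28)111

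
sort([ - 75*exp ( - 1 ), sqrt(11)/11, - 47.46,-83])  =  [ - 83, - 47.46, - 75 * exp( - 1 ), sqrt (11)/11 ] 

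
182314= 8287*22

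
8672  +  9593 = 18265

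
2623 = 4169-1546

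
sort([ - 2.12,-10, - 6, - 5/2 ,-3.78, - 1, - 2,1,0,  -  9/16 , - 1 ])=[ - 10, - 6, - 3.78, - 5/2,- 2.12, - 2, - 1, - 1,-9/16,0,1 ]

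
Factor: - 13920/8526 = - 80/49= -2^4 * 5^1*7^( - 2) 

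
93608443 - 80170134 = 13438309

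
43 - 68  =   - 25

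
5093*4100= 20881300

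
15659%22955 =15659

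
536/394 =1 + 71/197 =1.36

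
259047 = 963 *269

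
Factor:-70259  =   -7^1 * 10037^1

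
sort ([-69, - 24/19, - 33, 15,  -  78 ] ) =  [ - 78, - 69, - 33, - 24/19, 15]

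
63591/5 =12718 + 1/5 = 12718.20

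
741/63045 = 247/21015 = 0.01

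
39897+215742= 255639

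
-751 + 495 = -256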